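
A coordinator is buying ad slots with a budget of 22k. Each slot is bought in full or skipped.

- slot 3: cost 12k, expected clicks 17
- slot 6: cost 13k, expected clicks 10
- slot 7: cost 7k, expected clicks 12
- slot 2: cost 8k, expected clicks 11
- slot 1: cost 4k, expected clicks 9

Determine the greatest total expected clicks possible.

32

slot 7 + slot 2 + slot 1: cost 7 + 8 + 4 = 19 ≤ 22, expected clicks 12 + 11 + 9 = 32.
slot 3 + slot 7: cost 12 + 7 = 19 ≤ 22, expected clicks 17 + 12 = 29.
slot 3 + slot 2: cost 12 + 8 = 20 ≤ 22, expected clicks 17 + 11 = 28.
Best is slot 7, slot 2, and slot 1 with total expected clicks 32.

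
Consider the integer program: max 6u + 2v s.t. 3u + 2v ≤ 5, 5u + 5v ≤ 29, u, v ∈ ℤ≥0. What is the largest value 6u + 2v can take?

8

Relaxing integrality, the LP optimum is 10.00 at (u,v) = (1.67, 0), which is not an integer point.
(u,v)=(1,1) is feasible, giving 8.
(u,v)=(1,0) is feasible, giving 6.
(u,v)=(0,2) is feasible, giving 4.
(u,v)=(0,1) is feasible, giving 2.
Maximum is 8 at (u,v)=(1,1).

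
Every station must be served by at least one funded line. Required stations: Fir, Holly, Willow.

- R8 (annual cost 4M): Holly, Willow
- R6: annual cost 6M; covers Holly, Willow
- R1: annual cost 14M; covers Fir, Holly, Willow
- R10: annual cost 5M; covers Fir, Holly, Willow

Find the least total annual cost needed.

5

R10 alone covers Fir, Holly, Willow — every station.
Total annual cost: 5.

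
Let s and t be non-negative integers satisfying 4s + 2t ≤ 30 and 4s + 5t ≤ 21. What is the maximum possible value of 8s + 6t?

40

Relaxing integrality, the LP optimum is 42.00 at (s,t) = (5.25, 0), which is not an integer point.
(s,t)=(5,0): 4·5+2·0=20≤30, 4·5+5·0=20≤21, objective 40.
(s,t)=(4,1): 4·4+2·1=18≤30, 4·4+5·1=21≤21, objective 38.
(s,t)=(4,0): 4·4+2·0=16≤30, 4·4+5·0=16≤21, objective 32.
No feasible integer point exceeds 40.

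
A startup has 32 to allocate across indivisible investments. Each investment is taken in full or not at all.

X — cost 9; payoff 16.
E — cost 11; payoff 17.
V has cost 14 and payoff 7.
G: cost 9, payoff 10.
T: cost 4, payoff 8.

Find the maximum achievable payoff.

43

Allowing fractional choices, the relaxed optimum would be about 49.9, but investments are indivisible.
E + G + T: cost 11 + 9 + 4 = 24 ≤ 32, payoff 17 + 10 + 8 = 35.
X + E + G: cost 9 + 11 + 9 = 29 ≤ 32, payoff 16 + 17 + 10 = 43.
X + E + T: cost 9 + 11 + 4 = 24 ≤ 32, payoff 16 + 17 + 8 = 41.
Best is X, E, and G with total payoff 43.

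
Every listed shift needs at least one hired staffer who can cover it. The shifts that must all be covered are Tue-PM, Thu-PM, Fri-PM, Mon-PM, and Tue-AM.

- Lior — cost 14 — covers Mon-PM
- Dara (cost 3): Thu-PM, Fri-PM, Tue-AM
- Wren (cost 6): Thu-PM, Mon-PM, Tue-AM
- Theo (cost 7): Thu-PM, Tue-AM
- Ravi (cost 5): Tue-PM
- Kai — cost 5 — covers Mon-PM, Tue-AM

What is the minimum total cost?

Choose Dara, Ravi, and Kai: together they cover Tue-PM, Thu-PM, Fri-PM, Mon-PM, Tue-AM — every shift.
Total cost: 3 + 5 + 5 = 13.

13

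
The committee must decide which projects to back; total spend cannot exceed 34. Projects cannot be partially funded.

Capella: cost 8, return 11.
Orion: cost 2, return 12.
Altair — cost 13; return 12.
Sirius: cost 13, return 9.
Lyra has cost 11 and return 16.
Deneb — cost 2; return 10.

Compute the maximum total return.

Take Capella, Orion, Altair, and Lyra: cost 8 + 2 + 13 + 11 = 34 ≤ 34, return 11 + 12 + 12 + 16 = 51.
No other feasible combination does better.

51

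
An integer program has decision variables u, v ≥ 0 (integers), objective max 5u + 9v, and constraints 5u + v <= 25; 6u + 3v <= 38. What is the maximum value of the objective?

Relaxing integrality, the LP optimum is 114.00 at (u,v) = (0, 12.7), which is not an integer point.
(u,v)=(0,12): 5·0+1·12=12≤25, 6·0+3·12=36≤38, objective 108.
(u,v)=(0,11): 5·0+1·11=11≤25, 6·0+3·11=33≤38, objective 99.
Maximum is 108 at (u,v)=(0,12).

108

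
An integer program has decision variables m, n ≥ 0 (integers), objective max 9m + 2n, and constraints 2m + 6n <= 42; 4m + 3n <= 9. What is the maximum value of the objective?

(m,n)=(2,0) is feasible, giving 18.
(m,n)=(1,1) is feasible, giving 11.
(m,n)=(1,0) is feasible, giving 9.
Maximum is 18 at (m,n)=(2,0).

18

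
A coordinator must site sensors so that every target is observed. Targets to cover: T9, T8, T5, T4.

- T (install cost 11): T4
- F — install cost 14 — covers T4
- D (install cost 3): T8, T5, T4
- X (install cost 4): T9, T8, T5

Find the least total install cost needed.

Choose D and X: together they cover T9, T8, T5, T4 — every target.
Total install cost: 3 + 4 = 7.
No cover costs less than 7.

7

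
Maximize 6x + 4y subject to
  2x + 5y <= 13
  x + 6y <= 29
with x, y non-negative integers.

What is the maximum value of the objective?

36

(x,y)=(6,0) is feasible, giving 36.
(x,y)=(5,0) is feasible, giving 30.
Maximum is 36 at (x,y)=(6,0).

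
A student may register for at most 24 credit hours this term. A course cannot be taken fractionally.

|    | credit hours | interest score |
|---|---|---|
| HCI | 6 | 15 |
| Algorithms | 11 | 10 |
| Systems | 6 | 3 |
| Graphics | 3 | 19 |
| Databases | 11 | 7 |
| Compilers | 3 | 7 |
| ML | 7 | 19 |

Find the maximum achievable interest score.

60

Allowing fractional choices, the relaxed optimum would be about 64.5, but courses are indivisible.
HCI + Systems + Graphics + ML: credit hours 6 + 6 + 3 + 7 = 22 ≤ 24, interest score 15 + 3 + 19 + 19 = 56.
Algorithms + Graphics + Compilers + ML: credit hours 11 + 3 + 3 + 7 = 24 ≤ 24, interest score 10 + 19 + 7 + 19 = 55.
HCI + Graphics + Compilers + ML: credit hours 6 + 3 + 3 + 7 = 19 ≤ 24, interest score 15 + 19 + 7 + 19 = 60.
Best is HCI, Graphics, Compilers, and ML with total interest score 60.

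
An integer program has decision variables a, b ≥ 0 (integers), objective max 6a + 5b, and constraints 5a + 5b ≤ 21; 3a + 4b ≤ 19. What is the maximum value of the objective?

24

(a,b)=(4,0): 5·4+5·0=20≤21, 3·4+4·0=12≤19, objective 24.
(a,b)=(3,1): 5·3+5·1=20≤21, 3·3+4·1=13≤19, objective 23.
(a,b)=(3,0): 5·3+5·0=15≤21, 3·3+4·0=9≤19, objective 18.
The best lattice point is (4,0), giving 24.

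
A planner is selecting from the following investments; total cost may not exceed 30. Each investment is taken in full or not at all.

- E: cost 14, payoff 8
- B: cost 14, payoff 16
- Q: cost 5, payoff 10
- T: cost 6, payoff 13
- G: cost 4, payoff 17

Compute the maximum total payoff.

56

Allowing fractional choices, the relaxed optimum would be about 56.6, but investments are indivisible.
E + Q + T + G: cost 14 + 5 + 6 + 4 = 29 ≤ 30, payoff 8 + 10 + 13 + 17 = 48.
B + Q + T + G: cost 14 + 5 + 6 + 4 = 29 ≤ 30, payoff 16 + 10 + 13 + 17 = 56.
Best is B, Q, T, and G with total payoff 56.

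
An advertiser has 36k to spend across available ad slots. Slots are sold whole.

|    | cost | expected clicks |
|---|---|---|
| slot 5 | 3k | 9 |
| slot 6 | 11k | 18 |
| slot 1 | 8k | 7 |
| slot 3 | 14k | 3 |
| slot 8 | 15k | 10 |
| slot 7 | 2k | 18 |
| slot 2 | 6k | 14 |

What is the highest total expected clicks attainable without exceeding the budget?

66

This is an integer program with binary decision variables.
Allowing fractional choices, the relaxed optimum would be about 70.0, but ad slots are indivisible.
slot 5 + slot 6 + slot 3 + slot 7 + slot 2: cost 3 + 11 + 14 + 2 + 6 = 36 ≤ 36, expected clicks 9 + 18 + 3 + 18 + 14 = 62.
slot 5 + slot 6 + slot 1 + slot 7 + slot 2: cost 3 + 11 + 8 + 2 + 6 = 30 ≤ 36, expected clicks 9 + 18 + 7 + 18 + 14 = 66.
Best is slot 5, slot 6, slot 1, slot 7, and slot 2 with total expected clicks 66.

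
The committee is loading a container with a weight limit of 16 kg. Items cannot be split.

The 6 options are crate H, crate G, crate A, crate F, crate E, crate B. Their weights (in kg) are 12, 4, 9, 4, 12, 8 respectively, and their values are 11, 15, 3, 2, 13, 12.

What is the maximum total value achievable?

29

crate G + crate E: weight 4 + 12 = 16 ≤ 16, value 15 + 13 = 28.
crate G + crate B: weight 4 + 8 = 12 ≤ 16, value 15 + 12 = 27.
crate G + crate F + crate B: weight 4 + 4 + 8 = 16 ≤ 16, value 15 + 2 + 12 = 29.
Best is crate G, crate F, and crate B with total value 29.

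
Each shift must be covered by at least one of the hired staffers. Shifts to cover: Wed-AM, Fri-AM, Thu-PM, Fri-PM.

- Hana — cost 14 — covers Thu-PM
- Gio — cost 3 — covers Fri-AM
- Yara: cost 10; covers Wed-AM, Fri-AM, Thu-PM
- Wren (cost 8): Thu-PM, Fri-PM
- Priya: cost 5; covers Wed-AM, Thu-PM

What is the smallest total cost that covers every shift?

16

This is a weighted set-cover instance.
Choose Gio, Wren, and Priya: together they cover Wed-AM, Fri-AM, Thu-PM, Fri-PM — every shift.
Total cost: 3 + 8 + 5 = 16.
No cover costs less than 16.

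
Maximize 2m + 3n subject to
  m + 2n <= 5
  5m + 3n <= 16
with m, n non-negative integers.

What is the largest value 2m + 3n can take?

Relaxing integrality, the LP optimum is 8.71 at (m,n) = (2.43, 1.29), which is not an integer point.
(m,n)=(1,2): 1·1+2·2=5≤5, 5·1+3·2=11≤16, objective 8.
(m,n)=(2,1): 1·2+2·1=4≤5, 5·2+3·1=13≤16, objective 7.
No feasible integer point exceeds 8.

8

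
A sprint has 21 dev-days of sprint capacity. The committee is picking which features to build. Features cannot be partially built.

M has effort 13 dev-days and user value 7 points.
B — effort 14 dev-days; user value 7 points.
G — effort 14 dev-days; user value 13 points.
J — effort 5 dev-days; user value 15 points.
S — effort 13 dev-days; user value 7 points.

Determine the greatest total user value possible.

28

Treat it as a binary knapsack problem.
Allowing fractional choices, the relaxed optimum would be about 29.1, but features are indivisible.
G + J: effort 14 + 5 = 19 ≤ 21, user value 13 + 15 = 28.
M + J: effort 13 + 5 = 18 ≤ 21, user value 7 + 15 = 22.
J + S: effort 5 + 13 = 18 ≤ 21, user value 15 + 7 = 22.
Best is G and J with total user value 28.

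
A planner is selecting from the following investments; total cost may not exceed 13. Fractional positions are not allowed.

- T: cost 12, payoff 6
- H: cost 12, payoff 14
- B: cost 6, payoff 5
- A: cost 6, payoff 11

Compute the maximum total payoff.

Allowing fractional choices, the relaxed optimum would be about 19.2, but investments are indivisible.
A: cost 6 ≤ 13, payoff 11.
B + A: cost 6 + 6 = 12 ≤ 13, payoff 5 + 11 = 16.
H: cost 12 ≤ 13, payoff 14.
Best is B and A with total payoff 16.

16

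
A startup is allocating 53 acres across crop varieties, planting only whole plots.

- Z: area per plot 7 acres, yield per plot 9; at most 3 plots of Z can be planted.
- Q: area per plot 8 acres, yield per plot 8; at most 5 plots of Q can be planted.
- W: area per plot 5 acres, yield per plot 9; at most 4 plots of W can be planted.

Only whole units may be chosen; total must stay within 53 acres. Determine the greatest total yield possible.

This is a bounded integer knapsack.
Take 3×Z, 1×Q, and 4×W: area 49 ≤ 53, yield 3·9 + 1·8 + 4·9 = 71.
W has the best ratio (9/5) and is taken to its limit of 4; remaining capacity is filled optimally with the others.

71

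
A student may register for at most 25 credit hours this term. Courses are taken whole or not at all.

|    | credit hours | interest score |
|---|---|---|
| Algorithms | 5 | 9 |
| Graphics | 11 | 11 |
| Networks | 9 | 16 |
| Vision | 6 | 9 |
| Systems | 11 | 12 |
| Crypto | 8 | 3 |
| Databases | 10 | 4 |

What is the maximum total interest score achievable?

This is a 0-1 knapsack instance.
Allowing fractional choices, the relaxed optimum would be about 39.5, but courses are indivisible.
Algorithms + Graphics + Networks: credit hours 5 + 11 + 9 = 25 ≤ 25, interest score 9 + 11 + 16 = 36.
Algorithms + Networks + Vision: credit hours 5 + 9 + 6 = 20 ≤ 25, interest score 9 + 16 + 9 = 34.
Algorithms + Networks + Systems: credit hours 5 + 9 + 11 = 25 ≤ 25, interest score 9 + 16 + 12 = 37.
Best is Algorithms, Networks, and Systems with total interest score 37.

37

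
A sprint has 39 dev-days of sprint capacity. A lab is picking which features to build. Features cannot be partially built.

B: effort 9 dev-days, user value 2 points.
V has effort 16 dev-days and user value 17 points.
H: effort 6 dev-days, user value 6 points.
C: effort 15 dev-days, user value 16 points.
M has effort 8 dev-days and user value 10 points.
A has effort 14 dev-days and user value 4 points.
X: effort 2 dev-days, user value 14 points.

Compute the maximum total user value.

53

Treat it as a binary knapsack problem.
Take V, H, C, and X: effort 16 + 6 + 15 + 2 = 39 ≤ 39, user value 17 + 6 + 16 + 14 = 53.
No other feasible combination does better.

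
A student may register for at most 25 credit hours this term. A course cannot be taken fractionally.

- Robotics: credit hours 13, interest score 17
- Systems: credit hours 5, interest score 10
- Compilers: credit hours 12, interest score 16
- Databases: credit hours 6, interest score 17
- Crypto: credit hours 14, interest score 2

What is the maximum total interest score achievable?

44

This is an integer program with binary decision variables.
Take Robotics, Systems, and Databases: credit hours 13 + 5 + 6 = 24 ≤ 25, interest score 17 + 10 + 17 = 44.
No other feasible combination does better.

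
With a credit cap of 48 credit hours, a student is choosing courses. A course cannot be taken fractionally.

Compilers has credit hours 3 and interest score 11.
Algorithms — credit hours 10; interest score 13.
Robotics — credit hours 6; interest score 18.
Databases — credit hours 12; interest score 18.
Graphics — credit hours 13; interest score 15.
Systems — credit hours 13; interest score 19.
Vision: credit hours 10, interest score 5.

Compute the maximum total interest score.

81

Take Compilers, Robotics, Databases, Graphics, and Systems: credit hours 3 + 6 + 12 + 13 + 13 = 47 ≤ 48, interest score 11 + 18 + 18 + 15 + 19 = 81.
No other feasible combination does better.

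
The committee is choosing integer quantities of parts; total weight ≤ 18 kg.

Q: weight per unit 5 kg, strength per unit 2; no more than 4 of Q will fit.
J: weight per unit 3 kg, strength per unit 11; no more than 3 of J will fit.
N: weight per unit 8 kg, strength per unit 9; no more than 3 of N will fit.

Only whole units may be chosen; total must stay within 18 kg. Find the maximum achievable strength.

42

Take 3×J and 1×N: weight 17 ≤ 18, strength 3·11 + 1·9 = 42.
J has the best ratio (11/3) and is taken to its limit of 3; remaining capacity is filled optimally with the others.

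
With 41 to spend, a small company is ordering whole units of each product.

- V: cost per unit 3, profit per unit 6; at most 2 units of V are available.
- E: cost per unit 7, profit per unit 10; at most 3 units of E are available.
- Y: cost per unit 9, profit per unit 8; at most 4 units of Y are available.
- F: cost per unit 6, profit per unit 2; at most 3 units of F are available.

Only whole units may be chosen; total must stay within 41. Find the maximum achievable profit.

50

V has the best ratio (6/3); taking only V gives at most 2×6 = 12 (stopped by the supply cap of 2).
Mixing does better — 2×V, 3×E, and 1×Y: cost 36 ≤ 41, profit 2·6 + 3·10 + 1·8 = 50.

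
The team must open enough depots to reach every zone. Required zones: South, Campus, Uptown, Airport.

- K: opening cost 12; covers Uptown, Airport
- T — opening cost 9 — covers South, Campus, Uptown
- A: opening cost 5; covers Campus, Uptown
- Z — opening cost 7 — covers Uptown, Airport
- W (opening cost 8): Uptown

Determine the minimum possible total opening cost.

16

This is an integer covering problem.
Choose T and Z: together they cover South, Campus, Uptown, Airport — every zone.
Total opening cost: 9 + 7 = 16.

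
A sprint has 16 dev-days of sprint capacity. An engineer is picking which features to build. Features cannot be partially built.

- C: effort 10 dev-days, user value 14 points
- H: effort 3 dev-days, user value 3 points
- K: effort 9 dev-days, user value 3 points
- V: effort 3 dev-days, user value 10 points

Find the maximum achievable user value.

27

C + H + V: effort 10 + 3 + 3 = 16 ≤ 16, user value 14 + 3 + 10 = 27.
C + V: effort 10 + 3 = 13 ≤ 16, user value 14 + 10 = 24.
C + H: effort 10 + 3 = 13 ≤ 16, user value 14 + 3 = 17.
Best is C, H, and V with total user value 27.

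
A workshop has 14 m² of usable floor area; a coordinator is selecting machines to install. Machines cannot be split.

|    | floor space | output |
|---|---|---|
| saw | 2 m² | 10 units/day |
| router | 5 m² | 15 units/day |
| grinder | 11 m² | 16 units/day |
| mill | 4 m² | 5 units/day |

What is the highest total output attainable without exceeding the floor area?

saw + router + mill: floor space 2 + 5 + 4 = 11 ≤ 14, output 10 + 15 + 5 = 30.
saw + grinder: floor space 2 + 11 = 13 ≤ 14, output 10 + 16 = 26.
Best is saw, router, and mill with total output 30.

30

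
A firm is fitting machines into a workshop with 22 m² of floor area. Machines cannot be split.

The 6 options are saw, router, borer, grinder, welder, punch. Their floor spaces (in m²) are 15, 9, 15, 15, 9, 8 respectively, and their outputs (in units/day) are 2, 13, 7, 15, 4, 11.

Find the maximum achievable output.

Allowing fractional choices, the relaxed optimum would be about 29.0, but machines are indivisible.
router + welder: floor space 9 + 9 = 18 ≤ 22, output 13 + 4 = 17.
grinder: floor space 15 ≤ 22, output 15.
router + punch: floor space 9 + 8 = 17 ≤ 22, output 13 + 11 = 24.
Best is router and punch with total output 24.

24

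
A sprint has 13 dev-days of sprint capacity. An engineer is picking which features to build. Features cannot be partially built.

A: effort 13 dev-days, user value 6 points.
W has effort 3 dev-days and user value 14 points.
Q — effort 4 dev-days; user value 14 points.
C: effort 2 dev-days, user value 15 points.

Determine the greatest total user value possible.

43

Allowing fractional choices, the relaxed optimum would be about 44.8, but features are indivisible.
W + Q + C: effort 3 + 4 + 2 = 9 ≤ 13, user value 14 + 14 + 15 = 43.
W + C: effort 3 + 2 = 5 ≤ 13, user value 14 + 15 = 29.
Q + C: effort 4 + 2 = 6 ≤ 13, user value 14 + 15 = 29.
Best is W, Q, and C with total user value 43.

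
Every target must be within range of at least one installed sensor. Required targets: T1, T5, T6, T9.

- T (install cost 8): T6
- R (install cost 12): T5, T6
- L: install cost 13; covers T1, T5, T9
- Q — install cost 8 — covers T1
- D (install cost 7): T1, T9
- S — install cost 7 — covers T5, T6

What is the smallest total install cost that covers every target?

Choose D and S: together they cover T1, T5, T6, T9 — every target.
Total install cost: 7 + 7 = 14.
No cover costs less than 14.

14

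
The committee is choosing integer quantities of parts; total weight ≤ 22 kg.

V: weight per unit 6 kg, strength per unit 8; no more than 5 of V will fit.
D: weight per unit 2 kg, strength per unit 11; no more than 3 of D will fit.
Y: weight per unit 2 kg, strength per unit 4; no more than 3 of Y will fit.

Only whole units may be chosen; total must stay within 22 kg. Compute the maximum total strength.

D has the best ratio (11/2); taking only D gives at most 3×11 = 33 (stopped by the supply cap of 3).
Mixing does better — 2×V, 3×D, and 2×Y: weight 22 ≤ 22, strength 2·8 + 3·11 + 2·4 = 57.

57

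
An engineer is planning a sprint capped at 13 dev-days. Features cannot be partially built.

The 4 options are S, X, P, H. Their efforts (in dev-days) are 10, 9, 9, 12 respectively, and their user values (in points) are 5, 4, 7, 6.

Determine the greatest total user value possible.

7

Allowing fractional choices, the relaxed optimum would be about 9.0, but features are indivisible.
H: effort 12 ≤ 13, user value 6.
P: effort 9 ≤ 13, user value 7.
Best is P with total user value 7.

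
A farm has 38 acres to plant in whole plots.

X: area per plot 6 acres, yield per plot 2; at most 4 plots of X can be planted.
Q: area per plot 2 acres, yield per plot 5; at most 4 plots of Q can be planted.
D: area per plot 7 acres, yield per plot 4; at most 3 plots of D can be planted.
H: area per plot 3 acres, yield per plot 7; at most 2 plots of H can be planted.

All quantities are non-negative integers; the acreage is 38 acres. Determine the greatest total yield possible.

46

4×Q, 3×D, and 2×H: area 35 ≤ 38, yield 4·5 + 3·4 + 2·7 = 46.
1×X, 4×Q, 2×D, and 2×H: area 34 ≤ 38, yield 1·2 + 4·5 + 2·4 + 2·7 = 44.
Best is 46.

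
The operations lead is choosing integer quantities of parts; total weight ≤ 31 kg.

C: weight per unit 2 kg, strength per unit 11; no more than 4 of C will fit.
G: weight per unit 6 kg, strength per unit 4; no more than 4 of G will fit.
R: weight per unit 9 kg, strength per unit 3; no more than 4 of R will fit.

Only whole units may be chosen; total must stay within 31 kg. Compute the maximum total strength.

56

Take 4×C and 3×G: weight 26 ≤ 31, strength 4·11 + 3·4 = 56.
C has the best ratio (11/2) and is taken to its limit of 4; remaining capacity is filled optimally with the others.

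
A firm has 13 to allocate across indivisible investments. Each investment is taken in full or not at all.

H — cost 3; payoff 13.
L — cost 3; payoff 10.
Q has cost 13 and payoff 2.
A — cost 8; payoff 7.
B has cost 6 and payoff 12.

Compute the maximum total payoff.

35

Take H, L, and B: cost 3 + 3 + 6 = 12 ≤ 13, payoff 13 + 10 + 12 = 35.
No other feasible combination does better.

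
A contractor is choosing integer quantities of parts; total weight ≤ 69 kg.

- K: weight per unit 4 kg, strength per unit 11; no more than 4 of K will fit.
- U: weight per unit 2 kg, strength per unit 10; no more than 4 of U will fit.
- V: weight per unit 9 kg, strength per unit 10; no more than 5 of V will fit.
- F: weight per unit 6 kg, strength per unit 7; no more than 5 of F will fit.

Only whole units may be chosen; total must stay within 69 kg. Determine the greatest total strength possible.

135

This is a bounded integer knapsack.
Take 4×K, 4×U, 3×V, and 3×F: weight 69 ≤ 69, strength 4·11 + 4·10 + 3·10 + 3·7 = 135.
U has the best ratio (10/2) and is taken to its limit of 4; remaining capacity is filled optimally with the others.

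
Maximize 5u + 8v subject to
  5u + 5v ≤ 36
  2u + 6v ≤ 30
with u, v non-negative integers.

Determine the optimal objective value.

The continuous relaxation peaks at (3.3, 3.9) with value 47.70; rounding to a feasible lattice point costs some objective.
(u,v)=(3,4): 5·3+5·4=35≤36, 2·3+6·4=30≤30, objective 47.
(u,v)=(4,3): 5·4+5·3=35≤36, 2·4+6·3=26≤30, objective 44.
(u,v)=(2,4): 5·2+5·4=30≤36, 2·2+6·4=28≤30, objective 42.
Maximum is 47 at (u,v)=(3,4).

47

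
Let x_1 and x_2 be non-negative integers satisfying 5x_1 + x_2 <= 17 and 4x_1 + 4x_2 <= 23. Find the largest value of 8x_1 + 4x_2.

32

(x_1,x_2)=(3,2): 5·3+1·2=17≤17, 4·3+4·2=20≤23, objective 32.
(x_1,x_2)=(3,1): 5·3+1·1=16≤17, 4·3+4·1=16≤23, objective 28.
The best lattice point is (3,2), giving 32.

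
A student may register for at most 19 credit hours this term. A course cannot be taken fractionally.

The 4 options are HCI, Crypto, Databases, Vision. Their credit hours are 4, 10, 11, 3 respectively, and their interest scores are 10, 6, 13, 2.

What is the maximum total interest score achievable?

25

HCI + Databases: credit hours 4 + 11 = 15 ≤ 19, interest score 10 + 13 = 23.
HCI + Crypto + Vision: credit hours 4 + 10 + 3 = 17 ≤ 19, interest score 10 + 6 + 2 = 18.
HCI + Databases + Vision: credit hours 4 + 11 + 3 = 18 ≤ 19, interest score 10 + 13 + 2 = 25.
Best is HCI, Databases, and Vision with total interest score 25.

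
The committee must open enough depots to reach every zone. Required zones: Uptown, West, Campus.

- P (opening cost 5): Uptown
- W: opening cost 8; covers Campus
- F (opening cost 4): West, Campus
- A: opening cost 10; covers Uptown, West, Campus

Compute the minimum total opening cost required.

Choose P and F: together they cover Uptown, West, Campus — every zone.
Total opening cost: 5 + 4 = 9.
No cover costs less than 9.

9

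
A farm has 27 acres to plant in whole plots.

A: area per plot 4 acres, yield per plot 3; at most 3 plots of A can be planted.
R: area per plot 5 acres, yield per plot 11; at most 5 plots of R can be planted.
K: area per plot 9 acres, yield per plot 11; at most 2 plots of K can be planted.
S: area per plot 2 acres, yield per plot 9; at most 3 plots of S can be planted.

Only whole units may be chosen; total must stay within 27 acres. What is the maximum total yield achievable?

71

5×R and 1×S: area 27 ≤ 27, yield 5·11 + 1·9 = 64.
4×R and 3×S: area 26 ≤ 27, yield 4·11 + 3·9 = 71.
Best is 71.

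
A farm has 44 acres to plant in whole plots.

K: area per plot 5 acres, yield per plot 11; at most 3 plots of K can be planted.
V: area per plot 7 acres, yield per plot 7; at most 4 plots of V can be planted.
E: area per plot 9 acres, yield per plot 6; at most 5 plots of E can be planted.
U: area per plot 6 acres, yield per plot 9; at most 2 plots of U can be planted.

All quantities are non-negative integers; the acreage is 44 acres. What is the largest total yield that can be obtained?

65

This is a bounded integer knapsack.
3×K, 2×V, and 2×U: area 41 ≤ 44, yield 3·11 + 2·7 + 2·9 = 65.
3×K, 1×V, 1×E, and 2×U: area 43 ≤ 44, yield 3·11 + 1·7 + 1·6 + 2·9 = 64.
Best is 65.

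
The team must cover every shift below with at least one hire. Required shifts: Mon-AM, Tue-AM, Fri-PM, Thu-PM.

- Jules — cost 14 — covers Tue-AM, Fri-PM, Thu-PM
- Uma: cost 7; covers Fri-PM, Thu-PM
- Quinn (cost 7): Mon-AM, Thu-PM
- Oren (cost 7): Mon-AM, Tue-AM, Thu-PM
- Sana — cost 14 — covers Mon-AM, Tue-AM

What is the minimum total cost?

This is an integer covering problem.
Choose Uma and Oren: together they cover Mon-AM, Tue-AM, Fri-PM, Thu-PM — every shift.
Total cost: 7 + 7 = 14.
No cover costs less than 14.

14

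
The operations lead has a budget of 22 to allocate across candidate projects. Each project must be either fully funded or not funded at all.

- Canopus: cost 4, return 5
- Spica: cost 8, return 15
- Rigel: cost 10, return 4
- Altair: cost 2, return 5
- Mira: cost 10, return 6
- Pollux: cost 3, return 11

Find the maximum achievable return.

Allowing fractional choices, the relaxed optimum would be about 39.0, but projects are indivisible.
Spica + Mira + Pollux: cost 8 + 10 + 3 = 21 ≤ 22, return 15 + 6 + 11 = 32.
Spica + Altair + Pollux: cost 8 + 2 + 3 = 13 ≤ 22, return 15 + 5 + 11 = 31.
Canopus + Spica + Altair + Pollux: cost 4 + 8 + 2 + 3 = 17 ≤ 22, return 5 + 15 + 5 + 11 = 36.
Best is Canopus, Spica, Altair, and Pollux with total return 36.

36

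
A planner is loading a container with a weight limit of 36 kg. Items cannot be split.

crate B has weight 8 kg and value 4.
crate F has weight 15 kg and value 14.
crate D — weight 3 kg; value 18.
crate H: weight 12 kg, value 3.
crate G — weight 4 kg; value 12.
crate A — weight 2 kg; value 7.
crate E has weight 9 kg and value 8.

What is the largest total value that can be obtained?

Allowing fractional choices, the relaxed optimum would be about 60.5, but items are indivisible.
crate F + crate D + crate G + crate A + crate E: weight 15 + 3 + 4 + 2 + 9 = 33 ≤ 36, value 14 + 18 + 12 + 7 + 8 = 59.
crate B + crate F + crate D + crate G + crate A: weight 8 + 15 + 3 + 4 + 2 = 32 ≤ 36, value 4 + 14 + 18 + 12 + 7 = 55.
crate F + crate D + crate H + crate G + crate A: weight 15 + 3 + 12 + 4 + 2 = 36 ≤ 36, value 14 + 18 + 3 + 12 + 7 = 54.
Best is crate F, crate D, crate G, crate A, and crate E with total value 59.

59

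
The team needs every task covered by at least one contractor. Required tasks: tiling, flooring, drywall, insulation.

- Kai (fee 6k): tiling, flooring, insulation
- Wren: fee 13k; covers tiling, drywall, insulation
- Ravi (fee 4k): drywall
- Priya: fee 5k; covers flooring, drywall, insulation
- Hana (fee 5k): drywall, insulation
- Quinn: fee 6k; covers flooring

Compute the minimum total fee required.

10

Choose Kai and Ravi: together they cover tiling, flooring, drywall, insulation — every task.
Total fee: 6 + 4 = 10.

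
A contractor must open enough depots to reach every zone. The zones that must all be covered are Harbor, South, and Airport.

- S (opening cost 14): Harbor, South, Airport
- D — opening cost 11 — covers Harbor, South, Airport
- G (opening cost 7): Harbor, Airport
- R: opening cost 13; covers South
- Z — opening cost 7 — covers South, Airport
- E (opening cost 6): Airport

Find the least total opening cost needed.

The greedy cost-per-new-zone heuristic would pick G and Z for 14, but a cheaper cover exists.
D alone covers Harbor, South, Airport — every zone.
Total opening cost: 11.
No cover costs less than 11.

11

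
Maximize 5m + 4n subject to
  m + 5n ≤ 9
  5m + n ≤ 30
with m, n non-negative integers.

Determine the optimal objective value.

30

(m,n)=(6,0): 1·6+5·0=6≤9, 5·6+1·0=30≤30, objective 30.
(m,n)=(5,0): 1·5+5·0=5≤9, 5·5+1·0=25≤30, objective 25.
(m,n)=(4,1): 1·4+5·1=9≤9, 5·4+1·1=21≤30, objective 24.
The best lattice point is (6,0), giving 30.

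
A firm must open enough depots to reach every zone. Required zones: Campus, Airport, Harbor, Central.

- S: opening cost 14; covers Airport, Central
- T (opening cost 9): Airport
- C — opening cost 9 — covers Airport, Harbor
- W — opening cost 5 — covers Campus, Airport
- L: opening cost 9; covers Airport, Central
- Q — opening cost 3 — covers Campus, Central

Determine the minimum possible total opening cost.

This is an integer covering problem.
Choose C and Q: together they cover Campus, Airport, Harbor, Central — every zone.
Total opening cost: 9 + 3 = 12.
No cover costs less than 12.

12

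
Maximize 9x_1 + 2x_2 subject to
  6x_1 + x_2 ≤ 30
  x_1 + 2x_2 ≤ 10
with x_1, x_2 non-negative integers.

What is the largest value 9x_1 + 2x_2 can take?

45

Relaxing integrality, the LP optimum is 46.36 at (x_1,x_2) = (4.55, 2.73), which is not an integer point.
(x_1,x_2)=(5,0): 6·5+1·0=30≤30, 1·5+2·0=5≤10, objective 45.
(x_1,x_2)=(4,3): 6·4+1·3=27≤30, 1·4+2·3=10≤10, objective 42.
The best lattice point is (5,0), giving 45.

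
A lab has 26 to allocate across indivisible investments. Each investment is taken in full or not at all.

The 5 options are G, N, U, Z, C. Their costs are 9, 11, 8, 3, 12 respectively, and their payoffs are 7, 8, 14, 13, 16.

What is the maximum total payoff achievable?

Allowing fractional choices, the relaxed optimum would be about 45.3, but investments are indivisible.
G + Z + C: cost 9 + 3 + 12 = 24 ≤ 26, payoff 7 + 13 + 16 = 36.
U + Z + C: cost 8 + 3 + 12 = 23 ≤ 26, payoff 14 + 13 + 16 = 43.
N + Z + C: cost 11 + 3 + 12 = 26 ≤ 26, payoff 8 + 13 + 16 = 37.
Best is U, Z, and C with total payoff 43.

43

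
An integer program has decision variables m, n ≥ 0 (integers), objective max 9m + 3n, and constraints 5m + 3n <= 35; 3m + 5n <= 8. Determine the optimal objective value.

(m,n)=(2,0): 5·2+3·0=10≤35, 3·2+5·0=6≤8, objective 18.
(m,n)=(1,1): 5·1+3·1=8≤35, 3·1+5·1=8≤8, objective 12.
(m,n)=(1,0): 5·1+3·0=5≤35, 3·1+5·0=3≤8, objective 9.
The best lattice point is (2,0), giving 18.

18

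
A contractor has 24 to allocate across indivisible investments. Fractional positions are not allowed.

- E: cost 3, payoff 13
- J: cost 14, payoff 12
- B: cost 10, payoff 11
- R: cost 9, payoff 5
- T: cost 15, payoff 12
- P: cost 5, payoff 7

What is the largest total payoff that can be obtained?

Allowing fractional choices, the relaxed optimum would be about 36.1, but investments are indivisible.
E + J + P: cost 3 + 14 + 5 = 22 ≤ 24, payoff 13 + 12 + 7 = 32.
E + T + P: cost 3 + 15 + 5 = 23 ≤ 24, payoff 13 + 12 + 7 = 32.
The maximum payoff is 32; one optimal choice is E, J, and P.

32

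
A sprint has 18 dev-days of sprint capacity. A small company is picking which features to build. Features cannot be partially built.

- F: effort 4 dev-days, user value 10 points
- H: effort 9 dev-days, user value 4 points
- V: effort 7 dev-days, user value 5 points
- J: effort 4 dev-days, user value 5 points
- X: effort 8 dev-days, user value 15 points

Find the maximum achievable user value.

30

Allowing fractional choices, the relaxed optimum would be about 31.4, but features are indivisible.
F + X: effort 4 + 8 = 12 ≤ 18, user value 10 + 15 = 25.
F + J + X: effort 4 + 4 + 8 = 16 ≤ 18, user value 10 + 5 + 15 = 30.
J + X: effort 4 + 8 = 12 ≤ 18, user value 5 + 15 = 20.
Best is F, J, and X with total user value 30.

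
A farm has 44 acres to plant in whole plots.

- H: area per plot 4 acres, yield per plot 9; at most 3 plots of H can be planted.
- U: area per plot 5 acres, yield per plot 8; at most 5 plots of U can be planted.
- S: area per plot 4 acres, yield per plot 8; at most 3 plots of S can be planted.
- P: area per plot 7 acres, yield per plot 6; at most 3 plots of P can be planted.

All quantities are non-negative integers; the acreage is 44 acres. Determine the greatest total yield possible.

H has the best ratio (9/4); taking only H gives at most 3×9 = 27 (stopped by the supply cap of 3).
Mixing does better — 3×H, 4×U, and 3×S: area 44 ≤ 44, yield 3·9 + 4·8 + 3·8 = 83.

83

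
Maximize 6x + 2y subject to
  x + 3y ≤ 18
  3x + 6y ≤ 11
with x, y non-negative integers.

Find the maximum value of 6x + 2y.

The continuous relaxation peaks at (3.67, 0) with value 22.00; rounding to a feasible lattice point costs some objective.
(x,y)=(3,0): 1·3+3·0=3≤18, 3·3+6·0=9≤11, objective 18.
(x,y)=(2,0): 1·2+3·0=2≤18, 3·2+6·0=6≤11, objective 12.
Maximum is 18 at (x,y)=(3,0).

18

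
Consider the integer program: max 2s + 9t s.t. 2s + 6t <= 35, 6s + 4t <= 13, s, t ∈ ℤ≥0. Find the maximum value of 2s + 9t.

27

The continuous relaxation peaks at (0, 3.25) with value 29.25; rounding to a feasible lattice point costs some objective.
(s,t)=(0,3) is feasible, giving 27.
(s,t)=(0,2) is feasible, giving 18.
Maximum is 27 at (s,t)=(0,3).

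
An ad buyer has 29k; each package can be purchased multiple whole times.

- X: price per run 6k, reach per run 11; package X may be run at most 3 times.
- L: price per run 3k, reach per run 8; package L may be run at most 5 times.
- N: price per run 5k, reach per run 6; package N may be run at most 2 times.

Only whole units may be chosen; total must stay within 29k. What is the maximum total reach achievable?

62

2×X, 4×L, and 1×N: price 29 ≤ 29, reach 2·11 + 4·8 + 1·6 = 60.
2×X and 5×L: price 27 ≤ 29, reach 2·11 + 5·8 = 62.
Best is 62.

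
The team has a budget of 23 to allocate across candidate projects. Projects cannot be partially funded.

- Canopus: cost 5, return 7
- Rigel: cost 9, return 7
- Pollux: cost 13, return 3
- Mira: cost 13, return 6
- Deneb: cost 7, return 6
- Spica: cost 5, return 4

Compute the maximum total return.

Allowing fractional choices, the relaxed optimum would be about 21.7, but projects are indivisible.
Canopus + Rigel + Deneb: cost 5 + 9 + 7 = 21 ≤ 23, return 7 + 7 + 6 = 20.
Canopus + Rigel + Spica: cost 5 + 9 + 5 = 19 ≤ 23, return 7 + 7 + 4 = 18.
Best is Canopus, Rigel, and Deneb with total return 20.

20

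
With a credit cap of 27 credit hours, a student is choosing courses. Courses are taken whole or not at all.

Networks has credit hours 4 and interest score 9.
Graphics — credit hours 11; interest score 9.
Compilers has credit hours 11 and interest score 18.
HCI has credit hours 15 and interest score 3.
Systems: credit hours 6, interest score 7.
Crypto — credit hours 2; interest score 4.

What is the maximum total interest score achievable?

38

This is a 0-1 knapsack instance.
Networks + Graphics + Compilers: credit hours 4 + 11 + 11 = 26 ≤ 27, interest score 9 + 9 + 18 = 36.
Networks + Compilers + Systems + Crypto: credit hours 4 + 11 + 6 + 2 = 23 ≤ 27, interest score 9 + 18 + 7 + 4 = 38.
Networks + Compilers + Systems: credit hours 4 + 11 + 6 = 21 ≤ 27, interest score 9 + 18 + 7 = 34.
Best is Networks, Compilers, Systems, and Crypto with total interest score 38.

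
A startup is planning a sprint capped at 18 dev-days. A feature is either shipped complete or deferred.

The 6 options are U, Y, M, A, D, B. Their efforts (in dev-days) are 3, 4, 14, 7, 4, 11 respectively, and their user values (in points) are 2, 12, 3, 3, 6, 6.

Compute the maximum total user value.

23

Allowing fractional choices, the relaxed optimum would be about 23.8, but features are indivisible.
U + Y + A + D: effort 3 + 4 + 7 + 4 = 18 ≤ 18, user value 2 + 12 + 3 + 6 = 23.
Y + A + D: effort 4 + 7 + 4 = 15 ≤ 18, user value 12 + 3 + 6 = 21.
Best is U, Y, A, and D with total user value 23.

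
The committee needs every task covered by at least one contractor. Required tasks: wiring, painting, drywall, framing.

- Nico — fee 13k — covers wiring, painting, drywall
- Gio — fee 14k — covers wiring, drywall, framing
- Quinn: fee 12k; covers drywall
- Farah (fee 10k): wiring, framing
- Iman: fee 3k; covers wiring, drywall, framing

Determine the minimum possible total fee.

16

Choose Nico and Iman: together they cover wiring, painting, drywall, framing — every task.
Total fee: 13 + 3 = 16.
No cover costs less than 16.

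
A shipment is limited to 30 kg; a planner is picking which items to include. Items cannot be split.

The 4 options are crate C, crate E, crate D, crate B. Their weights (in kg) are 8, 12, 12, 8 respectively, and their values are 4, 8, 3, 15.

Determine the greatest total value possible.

This is an integer program with binary decision variables.
crate C + crate D + crate B: weight 8 + 12 + 8 = 28 ≤ 30, value 4 + 3 + 15 = 22.
crate E + crate B: weight 12 + 8 = 20 ≤ 30, value 8 + 15 = 23.
crate C + crate E + crate B: weight 8 + 12 + 8 = 28 ≤ 30, value 4 + 8 + 15 = 27.
Best is crate C, crate E, and crate B with total value 27.

27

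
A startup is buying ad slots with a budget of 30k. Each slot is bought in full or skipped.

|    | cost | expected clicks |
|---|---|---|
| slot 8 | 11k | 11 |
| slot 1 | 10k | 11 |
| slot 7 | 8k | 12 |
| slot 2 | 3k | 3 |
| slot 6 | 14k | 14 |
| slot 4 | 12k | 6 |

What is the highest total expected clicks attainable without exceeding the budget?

This is an integer program with binary decision variables.
Allowing fractional choices, the relaxed optimum would be about 35.0, but ad slots are indivisible.
slot 8 + slot 1 + slot 7: cost 11 + 10 + 8 = 29 ≤ 30, expected clicks 11 + 11 + 12 = 34.
slot 7 + slot 2 + slot 6: cost 8 + 3 + 14 = 25 ≤ 30, expected clicks 12 + 3 + 14 = 29.
Best is slot 8, slot 1, and slot 7 with total expected clicks 34.

34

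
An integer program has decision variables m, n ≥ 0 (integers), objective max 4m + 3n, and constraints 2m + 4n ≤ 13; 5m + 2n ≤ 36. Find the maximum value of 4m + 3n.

24

(m,n)=(6,0) is feasible, giving 24.
(m,n)=(5,0) is feasible, giving 20.
No feasible integer point exceeds 24.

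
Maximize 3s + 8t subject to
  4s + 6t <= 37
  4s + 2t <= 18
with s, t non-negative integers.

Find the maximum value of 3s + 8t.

48

(s,t)=(0,6) is feasible, giving 48.
(s,t)=(1,5) is feasible, giving 43.
Maximum is 48 at (s,t)=(0,6).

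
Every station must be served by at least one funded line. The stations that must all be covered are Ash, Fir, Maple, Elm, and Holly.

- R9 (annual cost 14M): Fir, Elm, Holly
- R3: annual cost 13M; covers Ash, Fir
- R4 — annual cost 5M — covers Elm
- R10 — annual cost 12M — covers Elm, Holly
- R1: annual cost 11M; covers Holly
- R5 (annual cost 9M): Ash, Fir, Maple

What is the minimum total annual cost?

The greedy cost-per-new-station heuristic would pick R5, R4, and R1 for 25, but a cheaper cover exists.
Choose R10 and R5: together they cover Ash, Fir, Maple, Elm, Holly — every station.
Total annual cost: 12 + 9 = 21.
No cover costs less than 21.

21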